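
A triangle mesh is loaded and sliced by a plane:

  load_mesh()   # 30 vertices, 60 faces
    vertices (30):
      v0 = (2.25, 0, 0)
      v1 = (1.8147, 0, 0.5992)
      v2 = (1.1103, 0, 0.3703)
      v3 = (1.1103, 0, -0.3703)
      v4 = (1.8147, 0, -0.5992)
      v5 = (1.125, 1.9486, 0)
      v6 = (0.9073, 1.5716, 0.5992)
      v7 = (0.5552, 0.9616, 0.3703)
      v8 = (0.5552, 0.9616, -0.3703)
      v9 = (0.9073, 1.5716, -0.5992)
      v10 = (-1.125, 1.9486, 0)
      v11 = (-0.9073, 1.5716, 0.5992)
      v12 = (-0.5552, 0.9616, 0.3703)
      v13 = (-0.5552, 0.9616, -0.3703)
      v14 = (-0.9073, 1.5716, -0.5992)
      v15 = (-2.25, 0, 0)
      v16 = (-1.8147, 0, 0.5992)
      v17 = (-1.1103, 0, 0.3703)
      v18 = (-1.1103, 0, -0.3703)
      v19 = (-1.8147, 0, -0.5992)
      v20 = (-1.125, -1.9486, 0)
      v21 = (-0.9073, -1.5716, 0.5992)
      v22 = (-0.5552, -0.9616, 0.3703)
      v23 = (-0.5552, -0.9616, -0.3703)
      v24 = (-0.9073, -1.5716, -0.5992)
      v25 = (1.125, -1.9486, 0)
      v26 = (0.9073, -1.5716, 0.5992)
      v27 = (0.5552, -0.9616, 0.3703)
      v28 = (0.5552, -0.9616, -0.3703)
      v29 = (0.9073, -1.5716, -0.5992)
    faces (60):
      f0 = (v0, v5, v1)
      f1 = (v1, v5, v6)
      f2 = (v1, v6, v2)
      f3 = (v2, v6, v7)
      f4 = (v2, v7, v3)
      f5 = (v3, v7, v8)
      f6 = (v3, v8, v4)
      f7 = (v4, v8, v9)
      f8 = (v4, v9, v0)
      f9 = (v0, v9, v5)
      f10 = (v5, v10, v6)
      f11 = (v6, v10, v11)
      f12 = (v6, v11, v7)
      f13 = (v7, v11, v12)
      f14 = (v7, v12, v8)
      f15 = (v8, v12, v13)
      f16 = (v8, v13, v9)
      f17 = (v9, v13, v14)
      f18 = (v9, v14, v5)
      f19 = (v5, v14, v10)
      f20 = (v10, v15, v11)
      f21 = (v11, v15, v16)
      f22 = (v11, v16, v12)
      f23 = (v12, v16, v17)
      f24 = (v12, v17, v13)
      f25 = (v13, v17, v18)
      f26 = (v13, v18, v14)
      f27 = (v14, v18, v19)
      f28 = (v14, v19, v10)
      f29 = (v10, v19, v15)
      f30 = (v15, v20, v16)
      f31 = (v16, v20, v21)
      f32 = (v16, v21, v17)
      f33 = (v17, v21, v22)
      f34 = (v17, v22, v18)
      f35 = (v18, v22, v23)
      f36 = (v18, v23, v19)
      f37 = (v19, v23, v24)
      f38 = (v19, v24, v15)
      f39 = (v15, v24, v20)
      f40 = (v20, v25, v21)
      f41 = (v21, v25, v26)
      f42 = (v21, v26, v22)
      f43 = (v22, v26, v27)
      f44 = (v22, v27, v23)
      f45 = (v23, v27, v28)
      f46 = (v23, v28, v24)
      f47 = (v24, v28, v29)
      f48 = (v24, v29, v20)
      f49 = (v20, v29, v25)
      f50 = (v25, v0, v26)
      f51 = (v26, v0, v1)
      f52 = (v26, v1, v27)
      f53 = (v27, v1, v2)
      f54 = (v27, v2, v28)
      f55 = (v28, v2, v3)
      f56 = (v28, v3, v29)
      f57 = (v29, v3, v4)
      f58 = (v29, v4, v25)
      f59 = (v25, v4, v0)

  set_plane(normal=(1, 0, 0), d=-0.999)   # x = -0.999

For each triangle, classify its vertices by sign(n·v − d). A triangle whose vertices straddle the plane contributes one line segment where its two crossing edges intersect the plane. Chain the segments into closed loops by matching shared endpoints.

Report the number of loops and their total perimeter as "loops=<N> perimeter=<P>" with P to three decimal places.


Straddling triangles (24 of 60):
  (v5,v10,v6) [+-+] → (-0.999, 1.9486, 0)–(-0.999, 1.92523, 0.0371496)  len=0.0439
  (v6,v10,v11) [+-+] → (-0.999, 1.92523, 0.0371496)–(-0.999, 1.7304, 0.346804)  len=0.3658
  (v5,v14,v10) [++-] → (-0.999, 1.7304, -0.346804)–(-0.999, 1.9486, 0)  len=0.4097
  (v10,v15,v11) [--+] → (-0.999, 1.46427, 0.558278)–(-0.999, 1.7304, 0.346804)  len=0.3399
  (v11,v15,v16) [+--] → (-0.999, 1.46427, 0.558278)–(-0.999, 1.41278, 0.5992)  len=0.0658
  (v11,v16,v12) [+-+] → (-0.999, 1.41278, 0.5992)–(-0.999, 0.622769, 0.450956)  len=0.8038
  (v12,v16,v17) [+--] → (-0.999, 0.622769, 0.450956)–(-0.999, 0.192805, 0.3703)  len=0.4375
  (v12,v17,v13) [+-+] → (-0.999, 0.192805, 0.3703)–(-0.999, 0.192805, 0.221806)  len=0.1485
  (v13,v17,v18) [+--] → (-0.999, 0.192805, 0.221806)–(-0.999, 0.192805, -0.3703)  len=0.5921
  (v13,v18,v14) [+-+] → (-0.999, 0.192805, -0.3703)–(-0.999, 0.86167, -0.4958)  len=0.6805
  (v14,v18,v19) [+--] → (-0.999, 0.86167, -0.4958)–(-0.999, 1.41278, -0.5992)  len=0.5607
  (v14,v19,v10) [+--] → (-0.999, 1.41278, -0.5992)–(-0.999, 1.7304, -0.346804)  len=0.4057
  (v16,v20,v21) [--+] → (-0.999, -1.7304, 0.346804)–(-0.999, -1.41278, 0.5992)  len=0.4057
  (v16,v21,v17) [-+-] → (-0.999, -1.41278, 0.5992)–(-0.999, -0.86167, 0.4958)  len=0.5607
  (v17,v21,v22) [-++] → (-0.999, -0.86167, 0.4958)–(-0.999, -0.192805, 0.3703)  len=0.6805
  (v17,v22,v18) [-+-] → (-0.999, -0.192805, 0.3703)–(-0.999, -0.192805, -0.221806)  len=0.5921
  (v18,v22,v23) [-++] → (-0.999, -0.192805, -0.221806)–(-0.999, -0.192805, -0.3703)  len=0.1485
  (v18,v23,v19) [-+-] → (-0.999, -0.192805, -0.3703)–(-0.999, -0.622769, -0.450956)  len=0.4375
  (v19,v23,v24) [-++] → (-0.999, -0.622769, -0.450956)–(-0.999, -1.41278, -0.5992)  len=0.8038
  (v19,v24,v15) [-+-] → (-0.999, -1.41278, -0.5992)–(-0.999, -1.46427, -0.558278)  len=0.0658
  (v15,v24,v20) [-+-] → (-0.999, -1.46427, -0.558278)–(-0.999, -1.7304, -0.346804)  len=0.3399
  (v20,v25,v21) [-++] → (-0.999, -1.9486, 0)–(-0.999, -1.7304, 0.346804)  len=0.4097
  (v24,v29,v20) [++-] → (-0.999, -1.92523, -0.0371496)–(-0.999, -1.7304, -0.346804)  len=0.3658
  (v20,v29,v25) [-++] → (-0.999, -1.92523, -0.0371496)–(-0.999, -1.9486, 0)  len=0.0439

Chained into 2 loop(s):
  loop 1: 12 segments, perimeter = 4.8540
  loop 2: 12 segments, perimeter = 4.8540
Total perimeter = 9.708

loops=2 perimeter=9.708


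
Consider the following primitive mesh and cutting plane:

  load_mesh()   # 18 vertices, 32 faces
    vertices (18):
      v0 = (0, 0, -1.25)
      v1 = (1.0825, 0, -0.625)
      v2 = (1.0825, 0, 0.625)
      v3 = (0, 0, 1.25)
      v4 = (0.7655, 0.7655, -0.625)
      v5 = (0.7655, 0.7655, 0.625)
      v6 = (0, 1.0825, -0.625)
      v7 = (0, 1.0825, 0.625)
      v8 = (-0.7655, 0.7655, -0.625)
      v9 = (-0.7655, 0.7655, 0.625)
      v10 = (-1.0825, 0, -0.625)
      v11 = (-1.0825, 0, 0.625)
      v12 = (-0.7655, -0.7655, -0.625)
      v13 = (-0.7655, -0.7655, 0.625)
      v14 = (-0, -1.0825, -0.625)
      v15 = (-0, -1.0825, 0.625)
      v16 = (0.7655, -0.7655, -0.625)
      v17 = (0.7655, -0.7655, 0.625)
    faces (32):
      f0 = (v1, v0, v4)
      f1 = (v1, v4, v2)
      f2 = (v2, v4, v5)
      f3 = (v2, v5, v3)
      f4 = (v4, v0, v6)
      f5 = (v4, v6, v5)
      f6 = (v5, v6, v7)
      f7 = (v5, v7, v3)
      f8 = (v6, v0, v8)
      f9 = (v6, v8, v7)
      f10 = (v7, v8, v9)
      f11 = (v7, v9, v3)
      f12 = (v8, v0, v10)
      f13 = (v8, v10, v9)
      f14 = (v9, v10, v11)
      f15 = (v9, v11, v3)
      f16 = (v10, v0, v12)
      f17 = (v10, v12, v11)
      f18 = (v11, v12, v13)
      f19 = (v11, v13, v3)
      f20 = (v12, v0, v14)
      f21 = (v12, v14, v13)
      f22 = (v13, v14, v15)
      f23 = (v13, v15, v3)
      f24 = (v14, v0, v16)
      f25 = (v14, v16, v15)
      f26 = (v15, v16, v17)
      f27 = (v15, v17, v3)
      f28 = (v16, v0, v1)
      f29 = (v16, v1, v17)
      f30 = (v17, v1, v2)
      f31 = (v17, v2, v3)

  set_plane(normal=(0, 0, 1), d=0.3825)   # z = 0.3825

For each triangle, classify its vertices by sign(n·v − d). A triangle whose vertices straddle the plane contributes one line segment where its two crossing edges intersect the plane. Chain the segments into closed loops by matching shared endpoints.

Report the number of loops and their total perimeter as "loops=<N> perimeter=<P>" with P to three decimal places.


loops=1 perimeter=6.628

Straddling triangles (16 of 32):
  (v1,v4,v2) [--+] → (1.021, 0.148507, 0.3825)–(1.0825, 0, 0.3825)  len=0.1607
  (v2,v4,v5) [+-+] → (1.021, 0.148507, 0.3825)–(0.7655, 0.7655, 0.3825)  len=0.6678
  (v4,v6,v5) [--+] → (0.616993, 0.826998, 0.3825)–(0.7655, 0.7655, 0.3825)  len=0.1607
  (v5,v6,v7) [+-+] → (0.616993, 0.826998, 0.3825)–(0, 1.0825, 0.3825)  len=0.6678
  (v6,v8,v7) [--+] → (-0.148507, 1.021, 0.3825)–(0, 1.0825, 0.3825)  len=0.1607
  (v7,v8,v9) [+-+] → (-0.148507, 1.021, 0.3825)–(-0.7655, 0.7655, 0.3825)  len=0.6678
  (v8,v10,v9) [--+] → (-0.826998, 0.616993, 0.3825)–(-0.7655, 0.7655, 0.3825)  len=0.1607
  (v9,v10,v11) [+-+] → (-0.826998, 0.616993, 0.3825)–(-1.0825, 0, 0.3825)  len=0.6678
  (v10,v12,v11) [--+] → (-1.021, -0.148507, 0.3825)–(-1.0825, 0, 0.3825)  len=0.1607
  (v11,v12,v13) [+-+] → (-1.021, -0.148507, 0.3825)–(-0.7655, -0.7655, 0.3825)  len=0.6678
  (v12,v14,v13) [--+] → (-0.616993, -0.826998, 0.3825)–(-0.7655, -0.7655, 0.3825)  len=0.1607
  (v13,v14,v15) [+-+] → (-0.616993, -0.826998, 0.3825)–(0, -1.0825, 0.3825)  len=0.6678
  (v14,v16,v15) [--+] → (0.148507, -1.021, 0.3825)–(0, -1.0825, 0.3825)  len=0.1607
  (v15,v16,v17) [+-+] → (0.148507, -1.021, 0.3825)–(0.7655, -0.7655, 0.3825)  len=0.6678
  (v16,v1,v17) [--+] → (0.826998, -0.616993, 0.3825)–(0.7655, -0.7655, 0.3825)  len=0.1607
  (v17,v1,v2) [+-+] → (0.826998, -0.616993, 0.3825)–(1.0825, 0, 0.3825)  len=0.6678

Chained into 1 loop(s):
  loop 1: 16 segments, perimeter = 6.6283
Total perimeter = 6.628


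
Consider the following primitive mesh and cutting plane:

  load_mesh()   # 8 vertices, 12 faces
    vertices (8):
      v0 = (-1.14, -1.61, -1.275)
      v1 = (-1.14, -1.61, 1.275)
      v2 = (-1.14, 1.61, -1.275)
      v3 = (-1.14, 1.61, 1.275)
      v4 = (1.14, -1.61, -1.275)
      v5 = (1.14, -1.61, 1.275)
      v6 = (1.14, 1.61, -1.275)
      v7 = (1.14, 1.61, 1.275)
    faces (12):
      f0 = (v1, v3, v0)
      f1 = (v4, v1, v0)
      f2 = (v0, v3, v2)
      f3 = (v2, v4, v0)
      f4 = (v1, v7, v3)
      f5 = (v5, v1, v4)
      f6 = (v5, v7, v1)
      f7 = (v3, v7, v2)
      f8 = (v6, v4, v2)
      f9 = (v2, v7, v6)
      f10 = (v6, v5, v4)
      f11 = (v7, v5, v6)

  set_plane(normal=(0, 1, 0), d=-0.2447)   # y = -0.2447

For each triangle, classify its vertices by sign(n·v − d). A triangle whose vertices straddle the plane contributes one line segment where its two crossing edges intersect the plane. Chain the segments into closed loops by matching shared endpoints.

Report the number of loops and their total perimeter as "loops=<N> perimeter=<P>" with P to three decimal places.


loops=1 perimeter=9.660

Straddling triangles (8 of 12):
  (v1,v3,v0) [-+-] → (-1.14, -0.2447, 1.275)–(-1.14, -0.2447, -0.193784)  len=1.4688
  (v0,v3,v2) [-++] → (-1.14, -0.2447, -0.193784)–(-1.14, -0.2447, -1.275)  len=1.0812
  (v2,v4,v0) [+--] → (0.173266, -0.2447, -1.275)–(-1.14, -0.2447, -1.275)  len=1.3133
  (v1,v7,v3) [-++] → (-0.173266, -0.2447, 1.275)–(-1.14, -0.2447, 1.275)  len=0.9667
  (v5,v7,v1) [-+-] → (1.14, -0.2447, 1.275)–(-0.173266, -0.2447, 1.275)  len=1.3133
  (v6,v4,v2) [+-+] → (1.14, -0.2447, -1.275)–(0.173266, -0.2447, -1.275)  len=0.9667
  (v6,v5,v4) [+--] → (1.14, -0.2447, 0.193784)–(1.14, -0.2447, -1.275)  len=1.4688
  (v7,v5,v6) [+-+] → (1.14, -0.2447, 1.275)–(1.14, -0.2447, 0.193784)  len=1.0812

Chained into 1 loop(s):
  loop 1: 8 segments, perimeter = 9.6600
Total perimeter = 9.660


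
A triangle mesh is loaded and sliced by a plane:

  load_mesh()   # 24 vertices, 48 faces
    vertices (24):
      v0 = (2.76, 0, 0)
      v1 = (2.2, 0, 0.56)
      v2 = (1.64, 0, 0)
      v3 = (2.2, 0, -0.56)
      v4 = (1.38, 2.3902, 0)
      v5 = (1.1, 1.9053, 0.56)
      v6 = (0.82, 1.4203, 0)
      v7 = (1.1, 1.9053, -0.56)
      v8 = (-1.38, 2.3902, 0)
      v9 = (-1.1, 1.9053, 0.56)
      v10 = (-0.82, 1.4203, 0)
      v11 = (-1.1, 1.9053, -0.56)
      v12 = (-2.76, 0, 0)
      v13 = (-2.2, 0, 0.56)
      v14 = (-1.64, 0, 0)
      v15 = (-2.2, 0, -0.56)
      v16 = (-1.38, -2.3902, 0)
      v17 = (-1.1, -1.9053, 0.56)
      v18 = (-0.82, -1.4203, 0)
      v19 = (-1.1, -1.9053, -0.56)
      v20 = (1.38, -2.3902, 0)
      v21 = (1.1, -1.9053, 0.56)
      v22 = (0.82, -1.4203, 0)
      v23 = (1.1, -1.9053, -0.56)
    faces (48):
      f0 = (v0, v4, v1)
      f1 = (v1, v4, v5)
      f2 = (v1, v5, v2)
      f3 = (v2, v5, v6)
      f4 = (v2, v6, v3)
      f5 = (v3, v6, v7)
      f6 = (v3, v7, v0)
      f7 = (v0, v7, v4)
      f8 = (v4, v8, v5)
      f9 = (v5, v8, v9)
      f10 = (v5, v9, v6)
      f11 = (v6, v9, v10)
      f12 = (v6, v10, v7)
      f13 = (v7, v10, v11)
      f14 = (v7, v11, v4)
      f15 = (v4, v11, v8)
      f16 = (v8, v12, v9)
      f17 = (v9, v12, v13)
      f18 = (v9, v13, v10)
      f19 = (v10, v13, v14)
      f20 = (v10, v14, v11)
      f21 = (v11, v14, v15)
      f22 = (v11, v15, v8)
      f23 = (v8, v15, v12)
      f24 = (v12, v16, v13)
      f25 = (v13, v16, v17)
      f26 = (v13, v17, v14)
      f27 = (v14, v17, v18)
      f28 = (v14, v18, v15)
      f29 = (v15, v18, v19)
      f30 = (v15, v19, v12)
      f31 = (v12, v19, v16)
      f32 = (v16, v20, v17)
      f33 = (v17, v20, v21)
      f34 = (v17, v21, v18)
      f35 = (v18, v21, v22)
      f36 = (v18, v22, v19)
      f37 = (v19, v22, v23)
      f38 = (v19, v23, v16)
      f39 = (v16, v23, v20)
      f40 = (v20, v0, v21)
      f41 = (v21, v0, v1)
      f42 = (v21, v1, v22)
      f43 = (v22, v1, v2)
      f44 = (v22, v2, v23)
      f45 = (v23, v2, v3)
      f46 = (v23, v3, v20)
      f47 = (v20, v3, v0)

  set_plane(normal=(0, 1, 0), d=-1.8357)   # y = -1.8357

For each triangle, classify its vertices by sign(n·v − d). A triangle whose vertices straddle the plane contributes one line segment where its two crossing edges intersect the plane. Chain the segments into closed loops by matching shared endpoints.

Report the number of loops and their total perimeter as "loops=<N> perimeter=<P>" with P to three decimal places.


Straddling triangles (18 of 48):
  (v12,v16,v13) [+-+] → (-1.70014, -1.8357, 0)–(-1.57023, -1.8357, 0.129914)  len=0.1837
  (v13,v16,v17) [+--] → (-1.57023, -1.8357, 0.129914)–(-1.14018, -1.8357, 0.56)  len=0.6082
  (v13,v17,v14) [+-+] → (-1.14018, -1.8357, 0.56)–(-1.11973, -1.8357, 0.539543)  len=0.0289
  (v14,v17,v18) [+-+] → (-1.11973, -1.8357, 0.539543)–(-1.05982, -1.8357, 0.479637)  len=0.0847
  (v15,v18,v19) [++-] → (-1.05982, -1.8357, -0.479637)–(-1.14018, -1.8357, -0.56)  len=0.1137
  (v15,v19,v12) [+-+] → (-1.14018, -1.8357, -0.56)–(-1.16064, -1.8357, -0.539543)  len=0.0289
  (v12,v19,v16) [+--] → (-1.16064, -1.8357, -0.539543)–(-1.70014, -1.8357, 0)  len=0.7630
  (v17,v21,v18) [--+] → (0.82447, -1.8357, 0.479637)–(-1.05982, -1.8357, 0.479637)  len=1.8843
  (v18,v21,v22) [+-+] → (0.82447, -1.8357, 0.479637)–(1.05982, -1.8357, 0.479637)  len=0.2353
  (v18,v22,v19) [++-] → (-0.82447, -1.8357, -0.479637)–(-1.05982, -1.8357, -0.479637)  len=0.2353
  (v19,v22,v23) [-+-] → (-0.82447, -1.8357, -0.479637)–(1.05982, -1.8357, -0.479637)  len=1.8843
  (v20,v0,v21) [-+-] → (1.70014, -1.8357, 0)–(1.16064, -1.8357, 0.539543)  len=0.7630
  (v21,v0,v1) [-++] → (1.16064, -1.8357, 0.539543)–(1.14018, -1.8357, 0.56)  len=0.0289
  (v21,v1,v22) [-++] → (1.14018, -1.8357, 0.56)–(1.05982, -1.8357, 0.479637)  len=0.1137
  (v22,v2,v23) [++-] → (1.11973, -1.8357, -0.539543)–(1.05982, -1.8357, -0.479637)  len=0.0847
  (v23,v2,v3) [-++] → (1.11973, -1.8357, -0.539543)–(1.14018, -1.8357, -0.56)  len=0.0289
  (v23,v3,v20) [-+-] → (1.14018, -1.8357, -0.56)–(1.57023, -1.8357, -0.129914)  len=0.6082
  (v20,v3,v0) [-++] → (1.57023, -1.8357, -0.129914)–(1.70014, -1.8357, 0)  len=0.1837

Chained into 1 loop(s):
  loop 1: 18 segments, perimeter = 7.8616
Total perimeter = 7.862

loops=1 perimeter=7.862


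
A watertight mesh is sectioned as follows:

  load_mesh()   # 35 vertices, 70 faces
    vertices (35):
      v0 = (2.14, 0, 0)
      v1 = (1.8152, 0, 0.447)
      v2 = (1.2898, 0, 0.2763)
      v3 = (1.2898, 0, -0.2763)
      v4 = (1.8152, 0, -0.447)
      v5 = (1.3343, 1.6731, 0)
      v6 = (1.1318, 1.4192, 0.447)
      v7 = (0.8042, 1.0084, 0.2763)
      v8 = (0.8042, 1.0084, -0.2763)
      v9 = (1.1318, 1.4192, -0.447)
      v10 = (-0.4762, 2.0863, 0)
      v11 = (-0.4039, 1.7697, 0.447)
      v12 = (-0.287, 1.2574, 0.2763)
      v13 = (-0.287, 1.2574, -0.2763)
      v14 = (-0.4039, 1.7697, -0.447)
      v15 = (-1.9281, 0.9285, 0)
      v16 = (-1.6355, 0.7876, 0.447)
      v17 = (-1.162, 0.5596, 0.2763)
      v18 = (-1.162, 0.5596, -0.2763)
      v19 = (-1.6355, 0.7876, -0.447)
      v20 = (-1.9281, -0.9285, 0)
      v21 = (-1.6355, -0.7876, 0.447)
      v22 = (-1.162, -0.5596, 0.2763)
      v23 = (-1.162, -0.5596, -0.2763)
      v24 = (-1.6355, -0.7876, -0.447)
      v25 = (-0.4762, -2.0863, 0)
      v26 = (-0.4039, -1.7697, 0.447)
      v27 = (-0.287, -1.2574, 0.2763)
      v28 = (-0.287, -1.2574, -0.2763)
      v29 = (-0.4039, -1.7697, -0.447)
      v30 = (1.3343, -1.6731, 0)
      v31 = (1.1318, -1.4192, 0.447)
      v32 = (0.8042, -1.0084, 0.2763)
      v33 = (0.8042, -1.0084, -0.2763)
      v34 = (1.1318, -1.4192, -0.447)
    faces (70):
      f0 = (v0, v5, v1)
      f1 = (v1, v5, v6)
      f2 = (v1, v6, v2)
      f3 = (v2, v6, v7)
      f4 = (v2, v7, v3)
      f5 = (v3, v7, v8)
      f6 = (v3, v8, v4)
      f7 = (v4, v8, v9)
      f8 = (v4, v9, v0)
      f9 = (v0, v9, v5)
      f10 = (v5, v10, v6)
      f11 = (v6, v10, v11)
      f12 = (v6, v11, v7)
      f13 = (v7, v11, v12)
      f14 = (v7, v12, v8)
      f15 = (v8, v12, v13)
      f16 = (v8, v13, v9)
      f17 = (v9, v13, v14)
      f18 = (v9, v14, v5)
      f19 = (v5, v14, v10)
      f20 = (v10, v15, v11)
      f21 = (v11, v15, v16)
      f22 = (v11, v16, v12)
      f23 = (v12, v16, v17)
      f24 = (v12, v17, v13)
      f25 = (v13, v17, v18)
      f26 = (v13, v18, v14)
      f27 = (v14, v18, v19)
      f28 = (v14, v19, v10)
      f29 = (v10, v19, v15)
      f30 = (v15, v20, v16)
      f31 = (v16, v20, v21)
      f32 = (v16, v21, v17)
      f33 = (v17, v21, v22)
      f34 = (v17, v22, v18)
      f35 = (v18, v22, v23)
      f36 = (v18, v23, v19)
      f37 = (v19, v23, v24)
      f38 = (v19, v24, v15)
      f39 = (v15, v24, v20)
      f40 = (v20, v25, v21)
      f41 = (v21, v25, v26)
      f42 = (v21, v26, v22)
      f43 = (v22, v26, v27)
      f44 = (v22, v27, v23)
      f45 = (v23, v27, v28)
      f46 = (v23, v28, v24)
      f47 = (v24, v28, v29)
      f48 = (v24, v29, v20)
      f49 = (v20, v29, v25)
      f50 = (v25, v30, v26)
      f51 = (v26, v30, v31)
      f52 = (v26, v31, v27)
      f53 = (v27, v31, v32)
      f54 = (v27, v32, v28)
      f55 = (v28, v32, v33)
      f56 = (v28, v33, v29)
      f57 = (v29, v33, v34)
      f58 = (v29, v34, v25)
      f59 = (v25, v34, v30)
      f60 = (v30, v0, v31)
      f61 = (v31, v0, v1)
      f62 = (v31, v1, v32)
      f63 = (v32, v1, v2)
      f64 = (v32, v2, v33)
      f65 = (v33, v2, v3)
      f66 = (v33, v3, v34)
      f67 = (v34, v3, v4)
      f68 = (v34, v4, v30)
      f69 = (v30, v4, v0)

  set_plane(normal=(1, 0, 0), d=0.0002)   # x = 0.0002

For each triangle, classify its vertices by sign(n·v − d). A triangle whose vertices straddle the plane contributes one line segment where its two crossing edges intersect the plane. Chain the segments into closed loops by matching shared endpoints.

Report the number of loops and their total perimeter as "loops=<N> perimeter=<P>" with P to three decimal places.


Straddling triangles (20 of 70):
  (v5,v10,v6) [+-+] → (0.0002, 1.97757, 0)–(0.0002, 1.88866, 0.132432)  len=0.1595
  (v6,v10,v11) [+--] → (0.0002, 1.88866, 0.132432)–(0.0002, 1.67747, 0.447)  len=0.3789
  (v6,v11,v7) [+-+] → (0.0002, 1.67747, 0.447)–(0.0002, 1.51505, 0.389902)  len=0.1722
  (v7,v11,v12) [+--] → (0.0002, 1.51505, 0.389902)–(0.0002, 1.19186, 0.2763)  len=0.3426
  (v7,v12,v8) [+-+] → (0.0002, 1.19186, 0.2763)–(0.0002, 1.19186, 0.130858)  len=0.1454
  (v8,v12,v13) [+--] → (0.0002, 1.19186, 0.130858)–(0.0002, 1.19186, -0.2763)  len=0.4072
  (v8,v13,v9) [+-+] → (0.0002, 1.19186, -0.2763)–(0.0002, 1.29015, -0.310854)  len=0.1042
  (v9,v13,v14) [+--] → (0.0002, 1.29015, -0.310854)–(0.0002, 1.67747, -0.447)  len=0.4105
  (v9,v14,v5) [+-+] → (0.0002, 1.67747, -0.447)–(0.0002, 1.74724, -0.343081)  len=0.1252
  (v5,v14,v10) [+--] → (0.0002, 1.74724, -0.343081)–(0.0002, 1.97757, 0)  len=0.4132
  (v25,v30,v26) [-+-] → (0.0002, -1.97757, 0)–(0.0002, -1.74724, 0.343081)  len=0.4132
  (v26,v30,v31) [-++] → (0.0002, -1.74724, 0.343081)–(0.0002, -1.67747, 0.447)  len=0.1252
  (v26,v31,v27) [-+-] → (0.0002, -1.67747, 0.447)–(0.0002, -1.29015, 0.310854)  len=0.4105
  (v27,v31,v32) [-++] → (0.0002, -1.29015, 0.310854)–(0.0002, -1.19186, 0.2763)  len=0.1042
  (v27,v32,v28) [-+-] → (0.0002, -1.19186, 0.2763)–(0.0002, -1.19186, -0.130858)  len=0.4072
  (v28,v32,v33) [-++] → (0.0002, -1.19186, -0.130858)–(0.0002, -1.19186, -0.2763)  len=0.1454
  (v28,v33,v29) [-+-] → (0.0002, -1.19186, -0.2763)–(0.0002, -1.51505, -0.389902)  len=0.3426
  (v29,v33,v34) [-++] → (0.0002, -1.51505, -0.389902)–(0.0002, -1.67747, -0.447)  len=0.1722
  (v29,v34,v25) [-+-] → (0.0002, -1.67747, -0.447)–(0.0002, -1.88866, -0.132432)  len=0.3789
  (v25,v34,v30) [-++] → (0.0002, -1.88866, -0.132432)–(0.0002, -1.97757, 0)  len=0.1595

Chained into 2 loop(s):
  loop 1: 10 segments, perimeter = 2.6589
  loop 2: 10 segments, perimeter = 2.6589
Total perimeter = 5.318

loops=2 perimeter=5.318


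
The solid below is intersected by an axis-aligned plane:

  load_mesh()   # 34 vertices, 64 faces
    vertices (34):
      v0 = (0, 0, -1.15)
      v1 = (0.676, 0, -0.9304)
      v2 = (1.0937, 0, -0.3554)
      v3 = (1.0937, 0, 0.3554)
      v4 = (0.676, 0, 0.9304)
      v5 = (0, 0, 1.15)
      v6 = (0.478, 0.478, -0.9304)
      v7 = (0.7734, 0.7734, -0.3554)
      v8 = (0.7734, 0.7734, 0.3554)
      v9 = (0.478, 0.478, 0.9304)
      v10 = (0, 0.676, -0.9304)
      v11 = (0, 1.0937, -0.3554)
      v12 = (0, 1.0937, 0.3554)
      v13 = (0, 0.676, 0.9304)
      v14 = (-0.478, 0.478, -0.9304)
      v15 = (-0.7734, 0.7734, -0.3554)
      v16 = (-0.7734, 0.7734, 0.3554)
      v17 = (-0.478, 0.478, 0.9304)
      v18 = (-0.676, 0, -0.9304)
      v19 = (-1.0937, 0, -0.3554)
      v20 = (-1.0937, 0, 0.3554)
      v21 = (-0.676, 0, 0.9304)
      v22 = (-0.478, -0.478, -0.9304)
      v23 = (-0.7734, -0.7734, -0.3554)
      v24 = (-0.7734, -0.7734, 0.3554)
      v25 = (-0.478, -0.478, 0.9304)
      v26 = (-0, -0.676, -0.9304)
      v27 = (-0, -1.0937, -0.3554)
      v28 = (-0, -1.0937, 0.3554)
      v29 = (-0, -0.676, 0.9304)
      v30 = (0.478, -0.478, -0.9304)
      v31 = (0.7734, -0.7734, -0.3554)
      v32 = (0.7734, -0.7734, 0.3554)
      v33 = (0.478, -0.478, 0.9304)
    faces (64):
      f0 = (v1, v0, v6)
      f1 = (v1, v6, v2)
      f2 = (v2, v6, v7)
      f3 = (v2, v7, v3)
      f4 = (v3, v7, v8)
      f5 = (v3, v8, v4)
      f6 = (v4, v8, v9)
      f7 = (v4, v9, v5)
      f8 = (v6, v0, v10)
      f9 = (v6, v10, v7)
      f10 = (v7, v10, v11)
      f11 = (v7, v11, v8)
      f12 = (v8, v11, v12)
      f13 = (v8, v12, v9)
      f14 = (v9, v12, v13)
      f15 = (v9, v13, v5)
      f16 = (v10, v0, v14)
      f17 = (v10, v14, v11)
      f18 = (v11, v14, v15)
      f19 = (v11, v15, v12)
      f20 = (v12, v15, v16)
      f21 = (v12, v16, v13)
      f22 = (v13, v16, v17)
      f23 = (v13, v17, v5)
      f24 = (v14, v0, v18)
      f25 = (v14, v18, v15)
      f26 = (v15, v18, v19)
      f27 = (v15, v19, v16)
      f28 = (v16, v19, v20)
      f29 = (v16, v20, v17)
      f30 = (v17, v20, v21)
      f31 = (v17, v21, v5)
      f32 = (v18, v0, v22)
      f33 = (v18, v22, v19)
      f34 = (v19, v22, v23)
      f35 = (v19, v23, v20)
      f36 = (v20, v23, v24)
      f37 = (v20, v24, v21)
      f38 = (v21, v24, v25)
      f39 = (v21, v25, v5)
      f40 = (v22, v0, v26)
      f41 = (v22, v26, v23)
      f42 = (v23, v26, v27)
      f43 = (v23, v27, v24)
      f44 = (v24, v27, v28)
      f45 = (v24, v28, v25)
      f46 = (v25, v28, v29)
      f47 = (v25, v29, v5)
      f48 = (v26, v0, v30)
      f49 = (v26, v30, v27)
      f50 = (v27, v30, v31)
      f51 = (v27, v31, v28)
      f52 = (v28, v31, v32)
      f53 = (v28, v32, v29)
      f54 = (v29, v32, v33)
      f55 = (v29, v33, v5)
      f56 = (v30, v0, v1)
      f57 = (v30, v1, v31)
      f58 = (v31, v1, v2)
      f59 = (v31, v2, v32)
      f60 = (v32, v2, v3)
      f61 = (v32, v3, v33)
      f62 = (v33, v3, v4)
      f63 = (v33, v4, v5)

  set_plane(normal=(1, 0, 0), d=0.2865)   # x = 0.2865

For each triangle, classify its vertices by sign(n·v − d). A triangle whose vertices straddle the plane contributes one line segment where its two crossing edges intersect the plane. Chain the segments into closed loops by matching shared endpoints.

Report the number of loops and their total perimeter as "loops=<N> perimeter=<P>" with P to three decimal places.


Straddling triangles (20 of 64):
  (v1,v0,v6) [+-+] → (0.2865, 0, -1.05693)–(0.2865, 0.2865, -1.01838)  len=0.2891
  (v4,v9,v5) [++-] → (0.2865, 0.2865, 1.01838)–(0.2865, 0, 1.05693)  len=0.2891
  (v6,v0,v10) [+--] → (0.2865, 0.2865, -1.01838)–(0.2865, 0.557324, -0.9304)  len=0.2848
  (v6,v10,v7) [+-+] → (0.2865, 0.557324, -0.9304)–(0.2865, 0.712081, -0.717396)  len=0.2633
  (v7,v10,v11) [+--] → (0.2865, 0.712081, -0.717396)–(0.2865, 0.975047, -0.3554)  len=0.4474
  (v7,v11,v8) [+-+] → (0.2865, 0.975047, -0.3554)–(0.2865, 0.975047, -0.0920897)  len=0.2633
  (v8,v11,v12) [+--] → (0.2865, 0.975047, -0.0920897)–(0.2865, 0.975047, 0.3554)  len=0.4475
  (v8,v12,v9) [+-+] → (0.2865, 0.975047, 0.3554)–(0.2865, 0.724666, 0.700039)  len=0.4260
  (v9,v12,v13) [+--] → (0.2865, 0.724666, 0.700039)–(0.2865, 0.557324, 0.9304)  len=0.2847
  (v9,v13,v5) [+--] → (0.2865, 0.557324, 0.9304)–(0.2865, 0.2865, 1.01838)  len=0.2848
  (v26,v0,v30) [--+] → (0.2865, -0.2865, -1.01838)–(0.2865, -0.557324, -0.9304)  len=0.2848
  (v26,v30,v27) [-+-] → (0.2865, -0.557324, -0.9304)–(0.2865, -0.724666, -0.700039)  len=0.2847
  (v27,v30,v31) [-++] → (0.2865, -0.724666, -0.700039)–(0.2865, -0.975047, -0.3554)  len=0.4260
  (v27,v31,v28) [-+-] → (0.2865, -0.975047, -0.3554)–(0.2865, -0.975047, 0.0920897)  len=0.4475
  (v28,v31,v32) [-++] → (0.2865, -0.975047, 0.0920897)–(0.2865, -0.975047, 0.3554)  len=0.2633
  (v28,v32,v29) [-+-] → (0.2865, -0.975047, 0.3554)–(0.2865, -0.712081, 0.717396)  len=0.4474
  (v29,v32,v33) [-++] → (0.2865, -0.712081, 0.717396)–(0.2865, -0.557324, 0.9304)  len=0.2633
  (v29,v33,v5) [-+-] → (0.2865, -0.557324, 0.9304)–(0.2865, -0.2865, 1.01838)  len=0.2848
  (v30,v0,v1) [+-+] → (0.2865, -0.2865, -1.01838)–(0.2865, 0, -1.05693)  len=0.2891
  (v33,v4,v5) [++-] → (0.2865, 0, 1.05693)–(0.2865, -0.2865, 1.01838)  len=0.2891

Chained into 1 loop(s):
  loop 1: 20 segments, perimeter = 6.5598
Total perimeter = 6.560

loops=1 perimeter=6.560


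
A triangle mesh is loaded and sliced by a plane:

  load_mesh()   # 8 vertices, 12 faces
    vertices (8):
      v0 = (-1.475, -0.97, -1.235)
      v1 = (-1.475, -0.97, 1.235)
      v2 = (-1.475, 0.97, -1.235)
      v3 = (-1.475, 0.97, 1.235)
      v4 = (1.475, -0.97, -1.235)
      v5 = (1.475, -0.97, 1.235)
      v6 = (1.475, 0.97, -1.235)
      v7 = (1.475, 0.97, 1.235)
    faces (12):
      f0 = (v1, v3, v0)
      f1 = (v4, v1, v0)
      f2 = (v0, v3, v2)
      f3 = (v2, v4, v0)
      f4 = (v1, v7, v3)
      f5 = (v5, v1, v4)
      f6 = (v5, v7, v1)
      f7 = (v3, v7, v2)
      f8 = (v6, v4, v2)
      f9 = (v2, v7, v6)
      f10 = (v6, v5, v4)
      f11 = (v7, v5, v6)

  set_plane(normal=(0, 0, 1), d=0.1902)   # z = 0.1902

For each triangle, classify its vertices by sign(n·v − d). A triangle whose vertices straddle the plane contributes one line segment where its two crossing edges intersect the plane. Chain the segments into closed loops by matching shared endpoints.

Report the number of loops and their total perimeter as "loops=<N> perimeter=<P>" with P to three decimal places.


loops=1 perimeter=9.780

Straddling triangles (8 of 12):
  (v1,v3,v0) [++-] → (-1.475, 0.149388, 0.1902)–(-1.475, -0.97, 0.1902)  len=1.1194
  (v4,v1,v0) [-+-] → (-0.227162, -0.97, 0.1902)–(-1.475, -0.97, 0.1902)  len=1.2478
  (v0,v3,v2) [-+-] → (-1.475, 0.149388, 0.1902)–(-1.475, 0.97, 0.1902)  len=0.8206
  (v5,v1,v4) [++-] → (-0.227162, -0.97, 0.1902)–(1.475, -0.97, 0.1902)  len=1.7022
  (v3,v7,v2) [++-] → (0.227162, 0.97, 0.1902)–(-1.475, 0.97, 0.1902)  len=1.7022
  (v2,v7,v6) [-+-] → (0.227162, 0.97, 0.1902)–(1.475, 0.97, 0.1902)  len=1.2478
  (v6,v5,v4) [-+-] → (1.475, -0.149388, 0.1902)–(1.475, -0.97, 0.1902)  len=0.8206
  (v7,v5,v6) [++-] → (1.475, -0.149388, 0.1902)–(1.475, 0.97, 0.1902)  len=1.1194

Chained into 1 loop(s):
  loop 1: 8 segments, perimeter = 9.7800
Total perimeter = 9.780


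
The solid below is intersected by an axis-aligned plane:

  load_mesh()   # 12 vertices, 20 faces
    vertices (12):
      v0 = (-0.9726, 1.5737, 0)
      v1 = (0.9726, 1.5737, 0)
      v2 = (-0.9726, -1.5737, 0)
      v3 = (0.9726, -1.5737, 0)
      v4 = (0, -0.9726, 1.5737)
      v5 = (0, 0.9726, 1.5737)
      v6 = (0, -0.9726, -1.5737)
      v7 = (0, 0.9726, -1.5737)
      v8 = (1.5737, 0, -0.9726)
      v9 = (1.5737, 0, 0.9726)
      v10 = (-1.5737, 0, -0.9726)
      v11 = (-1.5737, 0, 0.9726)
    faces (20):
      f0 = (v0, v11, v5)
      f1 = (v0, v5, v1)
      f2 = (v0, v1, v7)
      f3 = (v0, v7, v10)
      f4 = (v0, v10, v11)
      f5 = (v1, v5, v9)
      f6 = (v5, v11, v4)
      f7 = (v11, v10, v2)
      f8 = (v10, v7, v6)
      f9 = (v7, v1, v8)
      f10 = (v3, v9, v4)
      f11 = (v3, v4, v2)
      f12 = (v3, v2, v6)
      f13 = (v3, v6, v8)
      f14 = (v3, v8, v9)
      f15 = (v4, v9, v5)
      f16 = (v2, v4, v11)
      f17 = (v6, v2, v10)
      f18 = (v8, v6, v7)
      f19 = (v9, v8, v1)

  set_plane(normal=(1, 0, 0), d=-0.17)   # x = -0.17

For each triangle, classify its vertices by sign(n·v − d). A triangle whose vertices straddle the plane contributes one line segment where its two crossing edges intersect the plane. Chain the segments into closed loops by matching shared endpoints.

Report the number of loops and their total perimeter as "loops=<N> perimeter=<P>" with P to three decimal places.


loops=1 perimeter=10.219

Straddling triangles (10 of 20):
  (v0,v11,v5) [--+] → (-0.17, 0.867534, 1.50877)–(-0.17, 1.07767, 1.29863)  len=0.2972
  (v0,v5,v1) [-++] → (-0.17, 1.07767, 1.29863)–(-0.17, 1.5737, 0)  len=1.3901
  (v0,v1,v7) [-++] → (-0.17, 1.5737, 0)–(-0.17, 1.07767, -1.29863)  len=1.3901
  (v0,v7,v10) [-+-] → (-0.17, 1.07767, -1.29863)–(-0.17, 0.867534, -1.50877)  len=0.2972
  (v5,v11,v4) [+-+] → (-0.17, 0.867534, 1.50877)–(-0.17, -0.867534, 1.50877)  len=1.7351
  (v10,v7,v6) [-++] → (-0.17, 0.867534, -1.50877)–(-0.17, -0.867534, -1.50877)  len=1.7351
  (v3,v4,v2) [++-] → (-0.17, -1.07767, 1.29863)–(-0.17, -1.5737, 0)  len=1.3901
  (v3,v2,v6) [+-+] → (-0.17, -1.5737, 0)–(-0.17, -1.07767, -1.29863)  len=1.3901
  (v2,v4,v11) [-+-] → (-0.17, -1.07767, 1.29863)–(-0.17, -0.867534, 1.50877)  len=0.2972
  (v6,v2,v10) [+--] → (-0.17, -1.07767, -1.29863)–(-0.17, -0.867534, -1.50877)  len=0.2972

Chained into 1 loop(s):
  loop 1: 10 segments, perimeter = 10.2194
Total perimeter = 10.219


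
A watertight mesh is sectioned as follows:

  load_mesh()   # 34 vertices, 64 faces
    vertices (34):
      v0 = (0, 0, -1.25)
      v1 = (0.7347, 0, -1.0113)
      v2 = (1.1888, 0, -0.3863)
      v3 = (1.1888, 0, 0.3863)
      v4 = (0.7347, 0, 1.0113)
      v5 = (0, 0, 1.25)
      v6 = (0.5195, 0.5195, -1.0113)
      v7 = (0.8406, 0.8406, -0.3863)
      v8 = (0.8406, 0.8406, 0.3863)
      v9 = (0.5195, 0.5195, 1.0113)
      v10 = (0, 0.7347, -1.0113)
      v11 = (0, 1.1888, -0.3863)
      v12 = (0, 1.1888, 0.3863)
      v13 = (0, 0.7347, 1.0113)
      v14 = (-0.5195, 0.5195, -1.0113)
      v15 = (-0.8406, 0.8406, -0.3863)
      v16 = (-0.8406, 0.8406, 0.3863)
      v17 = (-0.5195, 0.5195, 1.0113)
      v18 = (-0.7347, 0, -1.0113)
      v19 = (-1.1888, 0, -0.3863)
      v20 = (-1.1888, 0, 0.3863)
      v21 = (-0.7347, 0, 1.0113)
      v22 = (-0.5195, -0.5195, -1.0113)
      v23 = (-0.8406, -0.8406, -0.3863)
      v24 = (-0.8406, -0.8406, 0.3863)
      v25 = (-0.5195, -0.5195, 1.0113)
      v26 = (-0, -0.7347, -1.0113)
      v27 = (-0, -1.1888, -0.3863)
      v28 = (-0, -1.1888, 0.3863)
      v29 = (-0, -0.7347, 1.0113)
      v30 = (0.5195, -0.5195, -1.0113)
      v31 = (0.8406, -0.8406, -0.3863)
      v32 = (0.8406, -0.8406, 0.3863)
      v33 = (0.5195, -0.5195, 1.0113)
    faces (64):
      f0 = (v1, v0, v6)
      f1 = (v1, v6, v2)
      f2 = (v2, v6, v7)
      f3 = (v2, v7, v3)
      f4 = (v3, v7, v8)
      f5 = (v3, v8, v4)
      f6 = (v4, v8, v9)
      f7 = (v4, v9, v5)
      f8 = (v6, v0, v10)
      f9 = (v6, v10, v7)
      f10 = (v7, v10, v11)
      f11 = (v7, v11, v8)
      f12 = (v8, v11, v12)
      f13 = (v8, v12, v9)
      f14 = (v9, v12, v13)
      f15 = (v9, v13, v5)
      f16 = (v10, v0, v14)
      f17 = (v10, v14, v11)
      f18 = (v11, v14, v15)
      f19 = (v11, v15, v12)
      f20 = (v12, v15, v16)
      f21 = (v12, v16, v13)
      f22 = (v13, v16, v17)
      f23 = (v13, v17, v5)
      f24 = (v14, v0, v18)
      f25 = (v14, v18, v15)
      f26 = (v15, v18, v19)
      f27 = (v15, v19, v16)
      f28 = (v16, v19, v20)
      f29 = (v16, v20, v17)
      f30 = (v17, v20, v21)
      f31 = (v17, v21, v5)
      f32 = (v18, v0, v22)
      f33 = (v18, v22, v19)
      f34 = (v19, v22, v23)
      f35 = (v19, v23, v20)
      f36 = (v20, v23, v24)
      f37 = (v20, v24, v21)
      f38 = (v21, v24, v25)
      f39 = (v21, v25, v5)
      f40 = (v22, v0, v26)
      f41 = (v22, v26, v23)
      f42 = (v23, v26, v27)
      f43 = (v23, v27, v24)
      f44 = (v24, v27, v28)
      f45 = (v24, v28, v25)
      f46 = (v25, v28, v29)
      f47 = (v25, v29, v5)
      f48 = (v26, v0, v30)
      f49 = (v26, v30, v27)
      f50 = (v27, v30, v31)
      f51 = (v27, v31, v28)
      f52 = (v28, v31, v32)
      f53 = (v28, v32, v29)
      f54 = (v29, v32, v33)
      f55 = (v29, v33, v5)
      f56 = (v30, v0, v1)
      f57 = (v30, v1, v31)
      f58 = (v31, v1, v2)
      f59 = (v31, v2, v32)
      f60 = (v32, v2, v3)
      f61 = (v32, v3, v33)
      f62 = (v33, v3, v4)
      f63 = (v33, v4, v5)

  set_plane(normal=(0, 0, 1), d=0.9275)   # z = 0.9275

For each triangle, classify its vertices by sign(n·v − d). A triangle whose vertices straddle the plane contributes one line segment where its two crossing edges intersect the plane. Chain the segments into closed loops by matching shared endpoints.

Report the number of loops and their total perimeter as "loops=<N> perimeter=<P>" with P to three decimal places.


loops=1 perimeter=4.871

Straddling triangles (16 of 64):
  (v3,v8,v4) [--+] → (0.748899, 0.112708, 0.9275)–(0.795586, 0, 0.9275)  len=0.1220
  (v4,v8,v9) [+-+] → (0.748899, 0.112708, 0.9275)–(0.562553, 0.562553, 0.9275)  len=0.4869
  (v8,v12,v9) [--+] → (0.449845, 0.60924, 0.9275)–(0.562553, 0.562553, 0.9275)  len=0.1220
  (v9,v12,v13) [+-+] → (0.449845, 0.60924, 0.9275)–(0, 0.795586, 0.9275)  len=0.4869
  (v12,v16,v13) [--+] → (-0.112708, 0.748899, 0.9275)–(0, 0.795586, 0.9275)  len=0.1220
  (v13,v16,v17) [+-+] → (-0.112708, 0.748899, 0.9275)–(-0.562553, 0.562553, 0.9275)  len=0.4869
  (v16,v20,v17) [--+] → (-0.60924, 0.449845, 0.9275)–(-0.562553, 0.562553, 0.9275)  len=0.1220
  (v17,v20,v21) [+-+] → (-0.60924, 0.449845, 0.9275)–(-0.795586, 0, 0.9275)  len=0.4869
  (v20,v24,v21) [--+] → (-0.748899, -0.112708, 0.9275)–(-0.795586, 0, 0.9275)  len=0.1220
  (v21,v24,v25) [+-+] → (-0.748899, -0.112708, 0.9275)–(-0.562553, -0.562553, 0.9275)  len=0.4869
  (v24,v28,v25) [--+] → (-0.449845, -0.60924, 0.9275)–(-0.562553, -0.562553, 0.9275)  len=0.1220
  (v25,v28,v29) [+-+] → (-0.449845, -0.60924, 0.9275)–(0, -0.795586, 0.9275)  len=0.4869
  (v28,v32,v29) [--+] → (0.112708, -0.748899, 0.9275)–(0, -0.795586, 0.9275)  len=0.1220
  (v29,v32,v33) [+-+] → (0.112708, -0.748899, 0.9275)–(0.562553, -0.562553, 0.9275)  len=0.4869
  (v32,v3,v33) [--+] → (0.60924, -0.449845, 0.9275)–(0.562553, -0.562553, 0.9275)  len=0.1220
  (v33,v3,v4) [+-+] → (0.60924, -0.449845, 0.9275)–(0.795586, 0, 0.9275)  len=0.4869

Chained into 1 loop(s):
  loop 1: 16 segments, perimeter = 4.8713
Total perimeter = 4.871


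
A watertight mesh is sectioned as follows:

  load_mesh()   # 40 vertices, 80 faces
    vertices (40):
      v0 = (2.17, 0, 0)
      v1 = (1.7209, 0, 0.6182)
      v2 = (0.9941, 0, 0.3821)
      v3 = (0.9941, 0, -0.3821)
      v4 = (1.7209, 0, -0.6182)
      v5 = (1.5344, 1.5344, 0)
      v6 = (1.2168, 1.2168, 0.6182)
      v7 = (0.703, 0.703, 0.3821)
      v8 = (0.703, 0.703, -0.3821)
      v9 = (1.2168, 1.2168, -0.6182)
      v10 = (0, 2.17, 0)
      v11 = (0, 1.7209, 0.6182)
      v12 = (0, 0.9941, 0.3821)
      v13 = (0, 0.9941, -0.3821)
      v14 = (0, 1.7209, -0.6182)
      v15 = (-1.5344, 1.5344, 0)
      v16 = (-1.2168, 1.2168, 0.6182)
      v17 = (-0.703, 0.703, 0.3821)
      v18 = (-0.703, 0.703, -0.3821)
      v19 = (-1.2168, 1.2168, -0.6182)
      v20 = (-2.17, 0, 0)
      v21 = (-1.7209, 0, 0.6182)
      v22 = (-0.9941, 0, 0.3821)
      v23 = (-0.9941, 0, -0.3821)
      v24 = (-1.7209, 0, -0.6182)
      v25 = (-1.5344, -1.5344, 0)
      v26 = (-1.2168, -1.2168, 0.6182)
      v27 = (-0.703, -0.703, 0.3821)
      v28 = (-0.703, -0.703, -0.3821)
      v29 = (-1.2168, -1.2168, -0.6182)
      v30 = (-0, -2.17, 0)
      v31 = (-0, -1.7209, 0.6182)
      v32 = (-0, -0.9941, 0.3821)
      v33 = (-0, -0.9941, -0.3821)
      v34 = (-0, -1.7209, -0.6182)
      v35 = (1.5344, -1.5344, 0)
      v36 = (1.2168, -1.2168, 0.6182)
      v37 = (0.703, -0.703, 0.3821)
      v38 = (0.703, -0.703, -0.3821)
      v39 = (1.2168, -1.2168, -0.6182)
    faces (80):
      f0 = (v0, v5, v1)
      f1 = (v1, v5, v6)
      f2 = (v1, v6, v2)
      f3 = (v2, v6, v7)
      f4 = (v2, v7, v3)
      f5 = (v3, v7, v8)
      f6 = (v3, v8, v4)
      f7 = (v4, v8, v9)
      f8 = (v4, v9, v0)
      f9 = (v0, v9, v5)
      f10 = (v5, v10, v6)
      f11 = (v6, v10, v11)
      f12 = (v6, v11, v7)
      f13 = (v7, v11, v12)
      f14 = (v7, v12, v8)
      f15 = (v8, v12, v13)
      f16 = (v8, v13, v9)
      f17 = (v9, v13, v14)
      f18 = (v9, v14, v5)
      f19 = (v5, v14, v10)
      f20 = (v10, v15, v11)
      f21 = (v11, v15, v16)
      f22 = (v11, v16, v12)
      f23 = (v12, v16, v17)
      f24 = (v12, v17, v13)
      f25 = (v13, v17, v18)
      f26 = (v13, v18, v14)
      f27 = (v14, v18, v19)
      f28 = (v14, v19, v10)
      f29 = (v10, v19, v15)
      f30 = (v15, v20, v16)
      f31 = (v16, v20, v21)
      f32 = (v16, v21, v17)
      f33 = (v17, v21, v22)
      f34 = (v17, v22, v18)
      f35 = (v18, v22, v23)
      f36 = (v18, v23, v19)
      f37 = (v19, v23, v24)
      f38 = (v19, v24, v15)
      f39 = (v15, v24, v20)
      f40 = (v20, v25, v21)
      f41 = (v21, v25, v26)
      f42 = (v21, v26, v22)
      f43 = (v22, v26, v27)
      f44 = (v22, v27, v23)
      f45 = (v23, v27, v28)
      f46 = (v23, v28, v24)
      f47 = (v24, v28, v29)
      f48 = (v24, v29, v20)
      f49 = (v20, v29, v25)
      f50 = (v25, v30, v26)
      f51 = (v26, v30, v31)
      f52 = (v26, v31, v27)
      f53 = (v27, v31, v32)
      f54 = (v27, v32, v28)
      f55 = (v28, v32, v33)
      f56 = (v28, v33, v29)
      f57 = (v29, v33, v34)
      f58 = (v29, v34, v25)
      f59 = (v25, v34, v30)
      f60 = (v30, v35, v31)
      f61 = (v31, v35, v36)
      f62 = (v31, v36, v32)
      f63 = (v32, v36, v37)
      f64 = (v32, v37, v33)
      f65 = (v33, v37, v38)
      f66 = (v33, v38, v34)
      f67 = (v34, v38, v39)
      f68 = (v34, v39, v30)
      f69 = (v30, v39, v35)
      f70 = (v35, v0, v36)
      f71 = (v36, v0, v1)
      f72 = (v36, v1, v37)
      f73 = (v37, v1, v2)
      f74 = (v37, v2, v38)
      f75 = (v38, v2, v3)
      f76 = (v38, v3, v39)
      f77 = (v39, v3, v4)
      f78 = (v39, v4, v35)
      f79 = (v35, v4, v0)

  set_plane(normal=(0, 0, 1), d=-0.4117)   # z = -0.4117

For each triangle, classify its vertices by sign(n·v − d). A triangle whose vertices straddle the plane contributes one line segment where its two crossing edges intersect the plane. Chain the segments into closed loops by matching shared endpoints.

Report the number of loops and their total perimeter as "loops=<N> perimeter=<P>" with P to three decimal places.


loops=2 perimeter=18.100

Straddling triangles (32 of 80):
  (v3,v8,v4) [++-] → (0.830615, 0.614864, -0.4117)–(1.08522, 0, -0.4117)  len=0.6655
  (v4,v8,v9) [-+-] → (0.830615, 0.614864, -0.4117)–(0.767415, 0.767415, -0.4117)  len=0.1651
  (v4,v9,v0) [--+] → (1.5352, 0.810347, -0.4117)–(1.87091, 0, -0.4117)  len=0.8771
  (v0,v9,v5) [+-+] → (1.5352, 0.810347, -0.4117)–(1.32289, 1.32289, -0.4117)  len=0.5548
  (v8,v13,v9) [++-] → (0.152551, 1.02202, -0.4117)–(0.767415, 0.767415, -0.4117)  len=0.6655
  (v9,v13,v14) [-+-] → (0.152551, 1.02202, -0.4117)–(0, 1.08522, -0.4117)  len=0.1651
  (v9,v14,v5) [--+] → (0.512542, 1.6586, -0.4117)–(1.32289, 1.32289, -0.4117)  len=0.8771
  (v5,v14,v10) [+-+] → (0.512542, 1.6586, -0.4117)–(0, 1.87091, -0.4117)  len=0.5548
  (v13,v18,v14) [++-] → (-0.614864, 0.830615, -0.4117)–(0, 1.08522, -0.4117)  len=0.6655
  (v14,v18,v19) [-+-] → (-0.614864, 0.830615, -0.4117)–(-0.767415, 0.767415, -0.4117)  len=0.1651
  (v14,v19,v10) [--+] → (-0.810347, 1.5352, -0.4117)–(0, 1.87091, -0.4117)  len=0.8771
  (v10,v19,v15) [+-+] → (-0.810347, 1.5352, -0.4117)–(-1.32289, 1.32289, -0.4117)  len=0.5548
  (v18,v23,v19) [++-] → (-1.02202, 0.152551, -0.4117)–(-0.767415, 0.767415, -0.4117)  len=0.6655
  (v19,v23,v24) [-+-] → (-1.02202, 0.152551, -0.4117)–(-1.08522, 0, -0.4117)  len=0.1651
  (v19,v24,v15) [--+] → (-1.6586, 0.512542, -0.4117)–(-1.32289, 1.32289, -0.4117)  len=0.8771
  (v15,v24,v20) [+-+] → (-1.6586, 0.512542, -0.4117)–(-1.87091, 0, -0.4117)  len=0.5548
  (v23,v28,v24) [++-] → (-0.830615, -0.614864, -0.4117)–(-1.08522, 0, -0.4117)  len=0.6655
  (v24,v28,v29) [-+-] → (-0.830615, -0.614864, -0.4117)–(-0.767415, -0.767415, -0.4117)  len=0.1651
  (v24,v29,v20) [--+] → (-1.5352, -0.810347, -0.4117)–(-1.87091, 0, -0.4117)  len=0.8771
  (v20,v29,v25) [+-+] → (-1.5352, -0.810347, -0.4117)–(-1.32289, -1.32289, -0.4117)  len=0.5548
  (v28,v33,v29) [++-] → (-0.152551, -1.02202, -0.4117)–(-0.767415, -0.767415, -0.4117)  len=0.6655
  (v29,v33,v34) [-+-] → (-0.152551, -1.02202, -0.4117)–(0, -1.08522, -0.4117)  len=0.1651
  (v29,v34,v25) [--+] → (-0.512542, -1.6586, -0.4117)–(-1.32289, -1.32289, -0.4117)  len=0.8771
  (v25,v34,v30) [+-+] → (-0.512542, -1.6586, -0.4117)–(0, -1.87091, -0.4117)  len=0.5548
  (v33,v38,v34) [++-] → (0.614864, -0.830615, -0.4117)–(0, -1.08522, -0.4117)  len=0.6655
  (v34,v38,v39) [-+-] → (0.614864, -0.830615, -0.4117)–(0.767415, -0.767415, -0.4117)  len=0.1651
  (v34,v39,v30) [--+] → (0.810347, -1.5352, -0.4117)–(0, -1.87091, -0.4117)  len=0.8771
  (v30,v39,v35) [+-+] → (0.810347, -1.5352, -0.4117)–(1.32289, -1.32289, -0.4117)  len=0.5548
  (v38,v3,v39) [++-] → (1.02202, -0.152551, -0.4117)–(0.767415, -0.767415, -0.4117)  len=0.6655
  (v39,v3,v4) [-+-] → (1.02202, -0.152551, -0.4117)–(1.08522, 0, -0.4117)  len=0.1651
  (v39,v4,v35) [--+] → (1.6586, -0.512542, -0.4117)–(1.32289, -1.32289, -0.4117)  len=0.8771
  (v35,v4,v0) [+-+] → (1.6586, -0.512542, -0.4117)–(1.87091, 0, -0.4117)  len=0.5548

Chained into 2 loop(s):
  loop 1: 16 segments, perimeter = 6.6449
  loop 2: 16 segments, perimeter = 11.4553
Total perimeter = 18.100
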